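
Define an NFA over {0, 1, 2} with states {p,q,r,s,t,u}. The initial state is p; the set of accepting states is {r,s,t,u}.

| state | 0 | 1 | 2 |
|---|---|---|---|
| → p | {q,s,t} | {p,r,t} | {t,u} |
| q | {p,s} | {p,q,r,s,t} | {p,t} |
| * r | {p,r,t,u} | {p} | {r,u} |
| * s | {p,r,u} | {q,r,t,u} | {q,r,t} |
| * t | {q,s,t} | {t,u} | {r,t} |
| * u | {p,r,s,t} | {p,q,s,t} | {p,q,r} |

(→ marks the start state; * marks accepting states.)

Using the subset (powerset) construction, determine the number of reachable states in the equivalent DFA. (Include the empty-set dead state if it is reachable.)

Start state of the DFA: {p}.
{p} --0--> {q,s,t}  [new]
{p} --1--> {p,r,t}  [new]
{p} --2--> {t,u}  [new]
{q,s,t} --0--> {p,q,r,s,t,u}  [new]
{q,s,t} --1--> {p,q,r,s,t,u}  [seen]
{q,s,t} --2--> {p,q,r,t}  [new]
{p,r,t} --0--> {p,q,r,s,t,u}  [seen]
{p,r,t} --1--> {p,r,t,u}  [new]
{p,r,t} --2--> {r,t,u}  [new]
{t,u} --0--> {p,q,r,s,t}  [new]
{t,u} --1--> {p,q,s,t,u}  [new]
{t,u} --2--> {p,q,r,t}  [seen]
{p,q,r,s,t,u} --0--> {p,q,r,s,t,u}  [seen]
{p,q,r,s,t,u} --1--> {p,q,r,s,t,u}  [seen]
{p,q,r,s,t,u} --2--> {p,q,r,t,u}  [new]
{p,q,r,t} --0--> {p,q,r,s,t,u}  [seen]
{p,q,r,t} --1--> {p,q,r,s,t,u}  [seen]
{p,q,r,t} --2--> {p,r,t,u}  [seen]
{p,r,t,u} --0--> {p,q,r,s,t,u}  [seen]
{p,r,t,u} --1--> {p,q,r,s,t,u}  [seen]
{p,r,t,u} --2--> {p,q,r,t,u}  [seen]
{r,t,u} --0--> {p,q,r,s,t,u}  [seen]
{r,t,u} --1--> {p,q,s,t,u}  [seen]
{r,t,u} --2--> {p,q,r,t,u}  [seen]
{p,q,r,s,t} --0--> {p,q,r,s,t,u}  [seen]
{p,q,r,s,t} --1--> {p,q,r,s,t,u}  [seen]
{p,q,r,s,t} --2--> {p,q,r,t,u}  [seen]
{p,q,s,t,u} --0--> {p,q,r,s,t,u}  [seen]
{p,q,s,t,u} --1--> {p,q,r,s,t,u}  [seen]
{p,q,s,t,u} --2--> {p,q,r,t,u}  [seen]
{p,q,r,t,u} --0--> {p,q,r,s,t,u}  [seen]
{p,q,r,t,u} --1--> {p,q,r,s,t,u}  [seen]
{p,q,r,t,u} --2--> {p,q,r,t,u}  [seen]
Reachable DFA states: {p}, {q,s,t}, {p,r,t}, {t,u}, {p,q,r,s,t,u}, {p,q,r,t}, {p,r,t,u}, {r,t,u}, {p,q,r,s,t}, {p,q,s,t,u}, {p,q,r,t,u}.

11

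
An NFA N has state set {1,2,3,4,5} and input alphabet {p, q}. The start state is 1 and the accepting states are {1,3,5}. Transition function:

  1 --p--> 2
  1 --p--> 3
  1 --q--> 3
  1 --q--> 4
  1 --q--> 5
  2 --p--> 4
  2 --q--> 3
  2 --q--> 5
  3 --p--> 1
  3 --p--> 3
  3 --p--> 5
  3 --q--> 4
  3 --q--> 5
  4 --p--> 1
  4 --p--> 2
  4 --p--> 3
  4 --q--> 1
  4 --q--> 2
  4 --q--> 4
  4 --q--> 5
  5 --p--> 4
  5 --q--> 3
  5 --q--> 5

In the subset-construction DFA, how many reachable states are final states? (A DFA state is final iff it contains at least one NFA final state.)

Start state of the DFA: {1}.
{1} --p--> {2,3}  [new]
{1} --q--> {3,4,5}  [new]
{2,3} --p--> {1,3,4,5}  [new]
{2,3} --q--> {3,4,5}  [seen]
{3,4,5} --p--> {1,2,3,4,5}  [new]
{3,4,5} --q--> {1,2,3,4,5}  [seen]
{1,3,4,5} --p--> {1,2,3,4,5}  [seen]
{1,3,4,5} --q--> {1,2,3,4,5}  [seen]
{1,2,3,4,5} --p--> {1,2,3,4,5}  [seen]
{1,2,3,4,5} --q--> {1,2,3,4,5}  [seen]
Reachable DFA states: {1}, {2,3}, {3,4,5}, {1,3,4,5}, {1,2,3,4,5}.
Accepting DFA states (contain an NFA accepting state): {1}, {2,3}, {3,4,5}, {1,3,4,5}, {1,2,3,4,5}.

5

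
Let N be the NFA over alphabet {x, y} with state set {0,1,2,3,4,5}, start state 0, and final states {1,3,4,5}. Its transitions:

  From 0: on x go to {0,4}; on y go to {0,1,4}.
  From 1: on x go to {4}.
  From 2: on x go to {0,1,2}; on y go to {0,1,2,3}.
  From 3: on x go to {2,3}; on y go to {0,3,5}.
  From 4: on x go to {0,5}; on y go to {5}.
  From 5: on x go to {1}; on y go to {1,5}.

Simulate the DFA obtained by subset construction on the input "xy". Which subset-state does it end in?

{0,1,4,5}

Start: {0}.
δ(0,x) = {0,4}.
Union: {0,4}.
After x: {0,4}.
δ(0,y) = {0,1,4}; δ(4,y) = {5}.
Union: {0,1,4,5}.
After y: {0,1,4,5}.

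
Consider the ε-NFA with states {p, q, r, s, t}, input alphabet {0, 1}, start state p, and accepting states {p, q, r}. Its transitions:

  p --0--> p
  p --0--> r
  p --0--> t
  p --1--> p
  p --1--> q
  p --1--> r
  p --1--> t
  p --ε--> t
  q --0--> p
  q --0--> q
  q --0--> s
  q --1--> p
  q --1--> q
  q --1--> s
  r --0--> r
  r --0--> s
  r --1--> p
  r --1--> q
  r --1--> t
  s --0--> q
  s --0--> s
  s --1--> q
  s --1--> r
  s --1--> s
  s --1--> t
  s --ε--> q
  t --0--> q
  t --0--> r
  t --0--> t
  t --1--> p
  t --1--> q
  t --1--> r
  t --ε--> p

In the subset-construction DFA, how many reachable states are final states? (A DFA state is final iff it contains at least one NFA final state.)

Start state of the DFA: {p, t} (ε-closure of the NFA start).
{p, t} --0--> {p, q, r, t}  [new]
{p, t} --1--> {p, q, r, t}  [seen]
{p, q, r, t} --0--> {p, q, r, s, t}  [new]
{p, q, r, t} --1--> {p, q, r, s, t}  [seen]
{p, q, r, s, t} --0--> {p, q, r, s, t}  [seen]
{p, q, r, s, t} --1--> {p, q, r, s, t}  [seen]
Reachable DFA states: {p, t}, {p, q, r, t}, {p, q, r, s, t}.
Accepting DFA states (contain an NFA accepting state): {p, t}, {p, q, r, t}, {p, q, r, s, t}.

3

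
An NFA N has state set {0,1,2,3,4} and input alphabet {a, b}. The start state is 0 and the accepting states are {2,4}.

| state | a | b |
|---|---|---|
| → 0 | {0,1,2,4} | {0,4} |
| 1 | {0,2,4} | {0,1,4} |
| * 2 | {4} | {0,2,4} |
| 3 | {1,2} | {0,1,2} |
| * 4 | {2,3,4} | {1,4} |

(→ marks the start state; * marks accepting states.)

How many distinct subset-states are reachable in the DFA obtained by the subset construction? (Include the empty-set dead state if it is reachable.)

Start state of the DFA: {0}.
{0} --a--> {0,1,2,4}  [new]
{0} --b--> {0,4}  [new]
{0,1,2,4} --a--> {0,1,2,3,4}  [new]
{0,1,2,4} --b--> {0,1,2,4}  [seen]
{0,4} --a--> {0,1,2,3,4}  [seen]
{0,4} --b--> {0,1,4}  [new]
{0,1,2,3,4} --a--> {0,1,2,3,4}  [seen]
{0,1,2,3,4} --b--> {0,1,2,4}  [seen]
{0,1,4} --a--> {0,1,2,3,4}  [seen]
{0,1,4} --b--> {0,1,4}  [seen]
Reachable DFA states: {0}, {0,1,2,4}, {0,4}, {0,1,2,3,4}, {0,1,4}.

5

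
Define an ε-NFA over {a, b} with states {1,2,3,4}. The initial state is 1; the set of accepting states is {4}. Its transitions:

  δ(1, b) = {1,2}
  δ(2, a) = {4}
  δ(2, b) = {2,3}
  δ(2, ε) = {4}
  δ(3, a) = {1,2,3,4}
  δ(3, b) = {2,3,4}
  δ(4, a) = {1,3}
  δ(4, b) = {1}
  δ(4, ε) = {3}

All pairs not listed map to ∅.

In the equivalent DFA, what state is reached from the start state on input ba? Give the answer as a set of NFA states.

Start: {1}.
δ(1,b) = {1,2}.
Union: {1,2}.
ε-closure gives {1,2,3,4}.
After b: {1,2,3,4}.
δ(1,a) = ∅; δ(2,a) = {4}; δ(3,a) = {1,2,3,4}; δ(4,a) = {1,3}.
Union: {1,2,3,4}.
After a: {1,2,3,4}.

{1,2,3,4}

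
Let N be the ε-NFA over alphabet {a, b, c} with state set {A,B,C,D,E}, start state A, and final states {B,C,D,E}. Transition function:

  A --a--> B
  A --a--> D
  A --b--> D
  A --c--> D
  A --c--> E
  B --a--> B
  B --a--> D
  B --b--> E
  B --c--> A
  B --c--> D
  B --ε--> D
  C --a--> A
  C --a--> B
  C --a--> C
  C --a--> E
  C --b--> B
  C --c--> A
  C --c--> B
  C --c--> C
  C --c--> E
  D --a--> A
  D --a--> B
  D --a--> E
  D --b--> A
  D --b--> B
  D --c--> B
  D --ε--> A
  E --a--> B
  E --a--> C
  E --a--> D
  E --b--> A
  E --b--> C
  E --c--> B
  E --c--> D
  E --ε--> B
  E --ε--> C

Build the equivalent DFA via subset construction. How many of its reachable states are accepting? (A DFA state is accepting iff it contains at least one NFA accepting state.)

3

Start state of the DFA: {A} (ε-closure of the NFA start).
{A} --a--> {A,B,D}  [new]
{A} --b--> {A,D}  [new]
{A} --c--> {A,B,C,D,E}  [new]
{A,B,D} --a--> {A,B,C,D,E}  [seen]
{A,B,D} --b--> {A,B,C,D,E}  [seen]
{A,B,D} --c--> {A,B,C,D,E}  [seen]
{A,D} --a--> {A,B,C,D,E}  [seen]
{A,D} --b--> {A,B,D}  [seen]
{A,D} --c--> {A,B,C,D,E}  [seen]
{A,B,C,D,E} --a--> {A,B,C,D,E}  [seen]
{A,B,C,D,E} --b--> {A,B,C,D,E}  [seen]
{A,B,C,D,E} --c--> {A,B,C,D,E}  [seen]
Reachable DFA states: {A}, {A,B,D}, {A,D}, {A,B,C,D,E}.
Accepting DFA states (contain an NFA accepting state): {A,B,D}, {A,D}, {A,B,C,D,E}.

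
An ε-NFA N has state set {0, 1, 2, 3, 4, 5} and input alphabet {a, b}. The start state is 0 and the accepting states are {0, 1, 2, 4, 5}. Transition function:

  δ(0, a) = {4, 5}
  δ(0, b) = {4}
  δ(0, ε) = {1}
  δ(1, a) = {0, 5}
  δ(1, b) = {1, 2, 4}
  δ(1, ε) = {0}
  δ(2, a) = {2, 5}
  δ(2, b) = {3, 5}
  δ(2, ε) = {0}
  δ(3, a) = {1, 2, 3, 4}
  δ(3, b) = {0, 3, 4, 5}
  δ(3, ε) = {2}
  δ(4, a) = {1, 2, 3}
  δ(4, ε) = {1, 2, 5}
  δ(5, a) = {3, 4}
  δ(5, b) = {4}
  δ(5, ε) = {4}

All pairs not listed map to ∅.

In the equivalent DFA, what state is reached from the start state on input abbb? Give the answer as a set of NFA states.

{0, 1, 2, 3, 4, 5}

Start: {0, 1}.
δ(0,a) = {4, 5}; δ(1,a) = {0, 5}.
Union: {0, 4, 5}.
ε-closure gives {0, 1, 2, 4, 5}.
After a: {0, 1, 2, 4, 5}.
δ(0,b) = {4}; δ(1,b) = {1, 2, 4}; δ(2,b) = {3, 5}; δ(4,b) = ∅; δ(5,b) = {4}.
Union: {1, 2, 3, 4, 5}.
ε-closure gives {0, 1, 2, 3, 4, 5}.
After b: {0, 1, 2, 3, 4, 5}.
δ(0,b) = {4}; δ(1,b) = {1, 2, 4}; δ(2,b) = {3, 5}; δ(3,b) = {0, 3, 4, 5}; δ(4,b) = ∅; δ(5,b) = {4}.
Union: {0, 1, 2, 3, 4, 5}.
After b: {0, 1, 2, 3, 4, 5}.
δ(0,b) = {4}; δ(1,b) = {1, 2, 4}; δ(2,b) = {3, 5}; δ(3,b) = {0, 3, 4, 5}; δ(4,b) = ∅; δ(5,b) = {4}.
Union: {0, 1, 2, 3, 4, 5}.
After b: {0, 1, 2, 3, 4, 5}.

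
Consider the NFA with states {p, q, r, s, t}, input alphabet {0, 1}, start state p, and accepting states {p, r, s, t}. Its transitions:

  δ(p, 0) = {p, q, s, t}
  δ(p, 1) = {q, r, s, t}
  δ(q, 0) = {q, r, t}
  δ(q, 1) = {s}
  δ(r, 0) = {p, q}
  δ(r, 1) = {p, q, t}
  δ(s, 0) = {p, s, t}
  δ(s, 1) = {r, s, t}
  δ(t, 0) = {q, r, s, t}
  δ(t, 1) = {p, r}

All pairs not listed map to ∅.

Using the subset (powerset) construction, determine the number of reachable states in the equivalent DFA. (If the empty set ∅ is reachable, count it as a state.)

Start state of the DFA: {p}.
{p} --0--> {p, q, s, t}  [new]
{p} --1--> {q, r, s, t}  [new]
{p, q, s, t} --0--> {p, q, r, s, t}  [new]
{p, q, s, t} --1--> {p, q, r, s, t}  [seen]
{q, r, s, t} --0--> {p, q, r, s, t}  [seen]
{q, r, s, t} --1--> {p, q, r, s, t}  [seen]
{p, q, r, s, t} --0--> {p, q, r, s, t}  [seen]
{p, q, r, s, t} --1--> {p, q, r, s, t}  [seen]
Reachable DFA states: {p}, {p, q, s, t}, {q, r, s, t}, {p, q, r, s, t}.

4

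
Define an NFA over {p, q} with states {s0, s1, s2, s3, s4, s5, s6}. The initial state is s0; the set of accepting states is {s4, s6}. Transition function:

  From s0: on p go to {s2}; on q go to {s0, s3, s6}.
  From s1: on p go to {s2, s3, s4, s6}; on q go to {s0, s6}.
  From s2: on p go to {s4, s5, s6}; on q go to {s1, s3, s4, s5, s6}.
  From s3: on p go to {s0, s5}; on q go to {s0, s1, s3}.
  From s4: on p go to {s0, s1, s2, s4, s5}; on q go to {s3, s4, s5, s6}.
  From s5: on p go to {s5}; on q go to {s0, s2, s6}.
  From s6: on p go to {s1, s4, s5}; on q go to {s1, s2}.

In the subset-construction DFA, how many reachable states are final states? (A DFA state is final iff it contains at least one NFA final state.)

Start state of the DFA: {s0}.
{s0} --p--> {s2}  [new]
{s0} --q--> {s0, s3, s6}  [new]
{s2} --p--> {s4, s5, s6}  [new]
{s2} --q--> {s1, s3, s4, s5, s6}  [new]
{s0, s3, s6} --p--> {s0, s1, s2, s4, s5}  [new]
{s0, s3, s6} --q--> {s0, s1, s2, s3, s6}  [new]
{s4, s5, s6} --p--> {s0, s1, s2, s4, s5}  [seen]
{s4, s5, s6} --q--> {s0, s1, s2, s3, s4, s5, s6}  [new]
{s1, s3, s4, s5, s6} --p--> {s0, s1, s2, s3, s4, s5, s6}  [seen]
{s1, s3, s4, s5, s6} --q--> {s0, s1, s2, s3, s4, s5, s6}  [seen]
{s0, s1, s2, s4, s5} --p--> {s0, s1, s2, s3, s4, s5, s6}  [seen]
{s0, s1, s2, s4, s5} --q--> {s0, s1, s2, s3, s4, s5, s6}  [seen]
{s0, s1, s2, s3, s6} --p--> {s0, s1, s2, s3, s4, s5, s6}  [seen]
{s0, s1, s2, s3, s6} --q--> {s0, s1, s2, s3, s4, s5, s6}  [seen]
{s0, s1, s2, s3, s4, s5, s6} --p--> {s0, s1, s2, s3, s4, s5, s6}  [seen]
{s0, s1, s2, s3, s4, s5, s6} --q--> {s0, s1, s2, s3, s4, s5, s6}  [seen]
Reachable DFA states: {s0}, {s2}, {s0, s3, s6}, {s4, s5, s6}, {s1, s3, s4, s5, s6}, {s0, s1, s2, s4, s5}, {s0, s1, s2, s3, s6}, {s0, s1, s2, s3, s4, s5, s6}.
Accepting DFA states (contain an NFA accepting state): {s0, s3, s6}, {s4, s5, s6}, {s1, s3, s4, s5, s6}, {s0, s1, s2, s4, s5}, {s0, s1, s2, s3, s6}, {s0, s1, s2, s3, s4, s5, s6}.

6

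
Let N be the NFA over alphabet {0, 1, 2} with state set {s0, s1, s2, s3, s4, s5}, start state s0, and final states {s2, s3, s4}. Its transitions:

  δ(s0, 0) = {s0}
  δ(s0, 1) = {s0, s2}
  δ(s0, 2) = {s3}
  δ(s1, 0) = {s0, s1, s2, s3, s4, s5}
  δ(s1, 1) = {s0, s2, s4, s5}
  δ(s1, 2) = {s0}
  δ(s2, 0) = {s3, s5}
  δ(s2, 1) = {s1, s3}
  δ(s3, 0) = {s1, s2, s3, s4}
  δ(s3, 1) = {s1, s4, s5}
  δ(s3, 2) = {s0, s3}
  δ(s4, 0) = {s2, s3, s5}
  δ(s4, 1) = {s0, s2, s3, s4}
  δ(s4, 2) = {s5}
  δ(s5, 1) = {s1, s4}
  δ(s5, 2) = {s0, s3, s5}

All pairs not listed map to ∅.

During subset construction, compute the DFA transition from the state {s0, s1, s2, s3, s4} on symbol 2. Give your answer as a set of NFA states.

{s0, s3, s5}

δ(s0,2) = {s3}; δ(s1,2) = {s0}; δ(s2,2) = ∅; δ(s3,2) = {s0, s3}; δ(s4,2) = {s5}.
Union: {s0, s3, s5}.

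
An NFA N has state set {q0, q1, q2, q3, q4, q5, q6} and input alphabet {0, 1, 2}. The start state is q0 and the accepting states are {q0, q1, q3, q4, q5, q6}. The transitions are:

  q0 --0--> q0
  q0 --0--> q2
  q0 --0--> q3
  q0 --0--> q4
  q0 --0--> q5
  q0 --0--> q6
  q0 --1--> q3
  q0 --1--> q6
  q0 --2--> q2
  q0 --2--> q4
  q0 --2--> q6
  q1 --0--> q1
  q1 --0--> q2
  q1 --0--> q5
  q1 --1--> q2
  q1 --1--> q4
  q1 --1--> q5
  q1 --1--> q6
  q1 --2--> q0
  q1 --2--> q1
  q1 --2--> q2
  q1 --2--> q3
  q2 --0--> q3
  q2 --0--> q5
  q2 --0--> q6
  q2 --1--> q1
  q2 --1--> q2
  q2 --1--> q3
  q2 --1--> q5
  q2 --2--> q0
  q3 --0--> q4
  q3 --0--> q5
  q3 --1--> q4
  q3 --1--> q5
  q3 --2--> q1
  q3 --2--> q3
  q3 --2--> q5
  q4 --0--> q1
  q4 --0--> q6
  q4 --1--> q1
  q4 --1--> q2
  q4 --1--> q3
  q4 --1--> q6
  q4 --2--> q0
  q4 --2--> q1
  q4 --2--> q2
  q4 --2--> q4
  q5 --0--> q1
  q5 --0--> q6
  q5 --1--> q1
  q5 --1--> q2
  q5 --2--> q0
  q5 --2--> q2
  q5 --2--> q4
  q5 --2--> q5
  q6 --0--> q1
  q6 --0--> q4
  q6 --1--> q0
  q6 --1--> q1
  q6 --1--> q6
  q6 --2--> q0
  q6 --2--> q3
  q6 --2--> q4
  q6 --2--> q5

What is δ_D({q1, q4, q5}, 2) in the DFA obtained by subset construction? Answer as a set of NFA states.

δ(q1,2) = {q0, q1, q2, q3}; δ(q4,2) = {q0, q1, q2, q4}; δ(q5,2) = {q0, q2, q4, q5}.
Union: {q0, q1, q2, q3, q4, q5}.

{q0, q1, q2, q3, q4, q5}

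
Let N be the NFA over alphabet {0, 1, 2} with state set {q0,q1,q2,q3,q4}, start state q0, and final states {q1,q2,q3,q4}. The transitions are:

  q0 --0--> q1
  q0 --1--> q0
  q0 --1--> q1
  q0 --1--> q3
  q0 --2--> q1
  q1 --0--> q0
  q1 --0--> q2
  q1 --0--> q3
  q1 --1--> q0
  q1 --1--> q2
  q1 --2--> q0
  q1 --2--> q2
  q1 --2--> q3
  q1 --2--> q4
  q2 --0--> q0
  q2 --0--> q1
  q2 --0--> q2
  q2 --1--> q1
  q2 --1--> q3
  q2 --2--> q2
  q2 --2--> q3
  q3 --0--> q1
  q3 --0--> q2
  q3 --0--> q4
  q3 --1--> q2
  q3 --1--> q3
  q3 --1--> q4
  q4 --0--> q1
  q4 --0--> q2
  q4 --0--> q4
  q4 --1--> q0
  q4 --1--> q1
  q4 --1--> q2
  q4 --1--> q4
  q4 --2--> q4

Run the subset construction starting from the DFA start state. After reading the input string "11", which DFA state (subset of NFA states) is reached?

{q0,q1,q2,q3,q4}

Start: {q0}.
δ(q0,1) = {q0,q1,q3}.
Union: {q0,q1,q3}.
After 1: {q0,q1,q3}.
δ(q0,1) = {q0,q1,q3}; δ(q1,1) = {q0,q2}; δ(q3,1) = {q2,q3,q4}.
Union: {q0,q1,q2,q3,q4}.
After 1: {q0,q1,q2,q3,q4}.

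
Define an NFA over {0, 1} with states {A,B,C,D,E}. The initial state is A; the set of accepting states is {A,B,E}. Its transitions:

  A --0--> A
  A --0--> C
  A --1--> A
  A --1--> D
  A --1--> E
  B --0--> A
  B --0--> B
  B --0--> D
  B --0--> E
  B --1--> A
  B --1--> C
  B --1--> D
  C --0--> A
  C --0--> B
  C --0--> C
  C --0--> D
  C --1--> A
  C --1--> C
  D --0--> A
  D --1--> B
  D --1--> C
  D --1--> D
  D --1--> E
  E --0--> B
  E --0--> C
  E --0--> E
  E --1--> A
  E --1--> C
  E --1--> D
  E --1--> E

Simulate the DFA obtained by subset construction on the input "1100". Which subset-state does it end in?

{A,B,C,D,E}

Start: {A}.
δ(A,1) = {A,D,E}.
Union: {A,D,E}.
After 1: {A,D,E}.
δ(A,1) = {A,D,E}; δ(D,1) = {B,C,D,E}; δ(E,1) = {A,C,D,E}.
Union: {A,B,C,D,E}.
After 1: {A,B,C,D,E}.
δ(A,0) = {A,C}; δ(B,0) = {A,B,D,E}; δ(C,0) = {A,B,C,D}; δ(D,0) = {A}; δ(E,0) = {B,C,E}.
Union: {A,B,C,D,E}.
After 0: {A,B,C,D,E}.
δ(A,0) = {A,C}; δ(B,0) = {A,B,D,E}; δ(C,0) = {A,B,C,D}; δ(D,0) = {A}; δ(E,0) = {B,C,E}.
Union: {A,B,C,D,E}.
After 0: {A,B,C,D,E}.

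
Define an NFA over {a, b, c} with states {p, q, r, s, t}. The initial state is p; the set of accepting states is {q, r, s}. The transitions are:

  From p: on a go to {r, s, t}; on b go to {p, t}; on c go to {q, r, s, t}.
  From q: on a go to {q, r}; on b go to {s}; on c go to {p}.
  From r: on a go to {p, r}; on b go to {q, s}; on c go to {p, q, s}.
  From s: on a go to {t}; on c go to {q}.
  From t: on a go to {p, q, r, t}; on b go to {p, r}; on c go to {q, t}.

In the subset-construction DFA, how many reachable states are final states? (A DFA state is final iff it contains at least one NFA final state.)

Start state of the DFA: {p}.
{p} --a--> {r, s, t}  [new]
{p} --b--> {p, t}  [new]
{p} --c--> {q, r, s, t}  [new]
{r, s, t} --a--> {p, q, r, t}  [new]
{r, s, t} --b--> {p, q, r, s}  [new]
{r, s, t} --c--> {p, q, s, t}  [new]
{p, t} --a--> {p, q, r, s, t}  [new]
{p, t} --b--> {p, r, t}  [new]
{p, t} --c--> {q, r, s, t}  [seen]
{q, r, s, t} --a--> {p, q, r, t}  [seen]
{q, r, s, t} --b--> {p, q, r, s}  [seen]
{q, r, s, t} --c--> {p, q, s, t}  [seen]
{p, q, r, t} --a--> {p, q, r, s, t}  [seen]
{p, q, r, t} --b--> {p, q, r, s, t}  [seen]
{p, q, r, t} --c--> {p, q, r, s, t}  [seen]
{p, q, r, s} --a--> {p, q, r, s, t}  [seen]
{p, q, r, s} --b--> {p, q, s, t}  [seen]
{p, q, r, s} --c--> {p, q, r, s, t}  [seen]
{p, q, s, t} --a--> {p, q, r, s, t}  [seen]
{p, q, s, t} --b--> {p, r, s, t}  [new]
{p, q, s, t} --c--> {p, q, r, s, t}  [seen]
{p, q, r, s, t} --a--> {p, q, r, s, t}  [seen]
{p, q, r, s, t} --b--> {p, q, r, s, t}  [seen]
{p, q, r, s, t} --c--> {p, q, r, s, t}  [seen]
{p, r, t} --a--> {p, q, r, s, t}  [seen]
{p, r, t} --b--> {p, q, r, s, t}  [seen]
{p, r, t} --c--> {p, q, r, s, t}  [seen]
{p, r, s, t} --a--> {p, q, r, s, t}  [seen]
{p, r, s, t} --b--> {p, q, r, s, t}  [seen]
{p, r, s, t} --c--> {p, q, r, s, t}  [seen]
Reachable DFA states: {p}, {r, s, t}, {p, t}, {q, r, s, t}, {p, q, r, t}, {p, q, r, s}, {p, q, s, t}, {p, q, r, s, t}, {p, r, t}, {p, r, s, t}.
Accepting DFA states (contain an NFA accepting state): {r, s, t}, {q, r, s, t}, {p, q, r, t}, {p, q, r, s}, {p, q, s, t}, {p, q, r, s, t}, {p, r, t}, {p, r, s, t}.

8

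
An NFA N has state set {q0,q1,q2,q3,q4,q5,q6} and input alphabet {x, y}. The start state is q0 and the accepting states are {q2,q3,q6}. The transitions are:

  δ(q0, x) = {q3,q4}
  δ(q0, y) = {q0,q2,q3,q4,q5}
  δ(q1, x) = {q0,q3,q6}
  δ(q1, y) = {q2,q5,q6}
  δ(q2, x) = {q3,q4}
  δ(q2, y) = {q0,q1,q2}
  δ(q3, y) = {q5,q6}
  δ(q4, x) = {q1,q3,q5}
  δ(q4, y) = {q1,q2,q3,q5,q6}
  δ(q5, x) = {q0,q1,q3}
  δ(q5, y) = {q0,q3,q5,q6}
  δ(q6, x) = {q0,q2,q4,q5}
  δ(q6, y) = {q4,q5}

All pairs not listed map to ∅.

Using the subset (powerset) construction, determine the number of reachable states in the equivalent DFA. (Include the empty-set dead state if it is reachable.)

12

Start state of the DFA: {q0}.
{q0} --x--> {q3,q4}  [new]
{q0} --y--> {q0,q2,q3,q4,q5}  [new]
{q3,q4} --x--> {q1,q3,q5}  [new]
{q3,q4} --y--> {q1,q2,q3,q5,q6}  [new]
{q0,q2,q3,q4,q5} --x--> {q0,q1,q3,q4,q5}  [new]
{q0,q2,q3,q4,q5} --y--> {q0,q1,q2,q3,q4,q5,q6}  [new]
{q1,q3,q5} --x--> {q0,q1,q3,q6}  [new]
{q1,q3,q5} --y--> {q0,q2,q3,q5,q6}  [new]
{q1,q2,q3,q5,q6} --x--> {q0,q1,q2,q3,q4,q5,q6}  [seen]
{q1,q2,q3,q5,q6} --y--> {q0,q1,q2,q3,q4,q5,q6}  [seen]
{q0,q1,q3,q4,q5} --x--> {q0,q1,q3,q4,q5,q6}  [new]
{q0,q1,q3,q4,q5} --y--> {q0,q1,q2,q3,q4,q5,q6}  [seen]
{q0,q1,q2,q3,q4,q5,q6} --x--> {q0,q1,q2,q3,q4,q5,q6}  [seen]
{q0,q1,q2,q3,q4,q5,q6} --y--> {q0,q1,q2,q3,q4,q5,q6}  [seen]
{q0,q1,q3,q6} --x--> {q0,q2,q3,q4,q5,q6}  [new]
{q0,q1,q3,q6} --y--> {q0,q2,q3,q4,q5,q6}  [seen]
{q0,q2,q3,q5,q6} --x--> {q0,q1,q2,q3,q4,q5}  [new]
{q0,q2,q3,q5,q6} --y--> {q0,q1,q2,q3,q4,q5,q6}  [seen]
{q0,q1,q3,q4,q5,q6} --x--> {q0,q1,q2,q3,q4,q5,q6}  [seen]
{q0,q1,q3,q4,q5,q6} --y--> {q0,q1,q2,q3,q4,q5,q6}  [seen]
{q0,q2,q3,q4,q5,q6} --x--> {q0,q1,q2,q3,q4,q5}  [seen]
{q0,q2,q3,q4,q5,q6} --y--> {q0,q1,q2,q3,q4,q5,q6}  [seen]
{q0,q1,q2,q3,q4,q5} --x--> {q0,q1,q3,q4,q5,q6}  [seen]
{q0,q1,q2,q3,q4,q5} --y--> {q0,q1,q2,q3,q4,q5,q6}  [seen]
Reachable DFA states: {q0}, {q3,q4}, {q0,q2,q3,q4,q5}, {q1,q3,q5}, {q1,q2,q3,q5,q6}, {q0,q1,q3,q4,q5}, {q0,q1,q2,q3,q4,q5,q6}, {q0,q1,q3,q6}, {q0,q2,q3,q5,q6}, {q0,q1,q3,q4,q5,q6}, {q0,q2,q3,q4,q5,q6}, {q0,q1,q2,q3,q4,q5}.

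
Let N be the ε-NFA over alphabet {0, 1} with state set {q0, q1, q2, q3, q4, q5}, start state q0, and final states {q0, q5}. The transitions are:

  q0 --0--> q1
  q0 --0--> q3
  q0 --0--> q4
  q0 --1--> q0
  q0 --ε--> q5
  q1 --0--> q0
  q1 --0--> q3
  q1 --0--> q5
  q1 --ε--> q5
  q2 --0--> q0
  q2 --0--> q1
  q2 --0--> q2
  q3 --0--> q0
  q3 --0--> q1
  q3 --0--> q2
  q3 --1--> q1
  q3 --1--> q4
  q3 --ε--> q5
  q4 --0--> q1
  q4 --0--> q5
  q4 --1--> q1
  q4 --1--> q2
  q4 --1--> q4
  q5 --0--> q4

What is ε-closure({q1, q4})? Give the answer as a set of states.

Begin with {q1, q4}.
q1 →ε {q5}; add q5.
ε-closure = {q1, q4, q5}.

{q1, q4, q5}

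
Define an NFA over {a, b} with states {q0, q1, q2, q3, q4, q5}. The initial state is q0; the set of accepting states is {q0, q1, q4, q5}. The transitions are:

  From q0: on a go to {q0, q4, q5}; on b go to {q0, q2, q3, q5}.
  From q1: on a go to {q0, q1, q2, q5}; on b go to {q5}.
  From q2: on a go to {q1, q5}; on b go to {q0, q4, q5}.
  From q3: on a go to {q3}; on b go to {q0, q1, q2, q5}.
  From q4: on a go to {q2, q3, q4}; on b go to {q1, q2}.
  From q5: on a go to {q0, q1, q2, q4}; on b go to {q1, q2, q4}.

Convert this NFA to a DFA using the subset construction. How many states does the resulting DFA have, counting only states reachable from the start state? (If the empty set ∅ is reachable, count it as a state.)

Start state of the DFA: {q0}.
{q0} --a--> {q0, q4, q5}  [new]
{q0} --b--> {q0, q2, q3, q5}  [new]
{q0, q4, q5} --a--> {q0, q1, q2, q3, q4, q5}  [new]
{q0, q4, q5} --b--> {q0, q1, q2, q3, q4, q5}  [seen]
{q0, q2, q3, q5} --a--> {q0, q1, q2, q3, q4, q5}  [seen]
{q0, q2, q3, q5} --b--> {q0, q1, q2, q3, q4, q5}  [seen]
{q0, q1, q2, q3, q4, q5} --a--> {q0, q1, q2, q3, q4, q5}  [seen]
{q0, q1, q2, q3, q4, q5} --b--> {q0, q1, q2, q3, q4, q5}  [seen]
Reachable DFA states: {q0}, {q0, q4, q5}, {q0, q2, q3, q5}, {q0, q1, q2, q3, q4, q5}.

4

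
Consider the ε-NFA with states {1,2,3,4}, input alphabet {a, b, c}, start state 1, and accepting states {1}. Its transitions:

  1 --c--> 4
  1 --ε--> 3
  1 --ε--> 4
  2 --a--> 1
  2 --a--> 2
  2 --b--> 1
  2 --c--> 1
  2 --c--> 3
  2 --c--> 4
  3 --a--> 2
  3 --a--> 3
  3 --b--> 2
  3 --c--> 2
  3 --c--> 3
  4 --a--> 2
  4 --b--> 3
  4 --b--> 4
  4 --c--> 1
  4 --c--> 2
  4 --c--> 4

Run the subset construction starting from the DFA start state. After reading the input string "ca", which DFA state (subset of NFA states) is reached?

Start: {1,3,4}.
δ(1,c) = {4}; δ(3,c) = {2,3}; δ(4,c) = {1,2,4}.
Union: {1,2,3,4}.
After c: {1,2,3,4}.
δ(1,a) = ∅; δ(2,a) = {1,2}; δ(3,a) = {2,3}; δ(4,a) = {2}.
Union: {1,2,3}.
ε-closure gives {1,2,3,4}.
After a: {1,2,3,4}.

{1,2,3,4}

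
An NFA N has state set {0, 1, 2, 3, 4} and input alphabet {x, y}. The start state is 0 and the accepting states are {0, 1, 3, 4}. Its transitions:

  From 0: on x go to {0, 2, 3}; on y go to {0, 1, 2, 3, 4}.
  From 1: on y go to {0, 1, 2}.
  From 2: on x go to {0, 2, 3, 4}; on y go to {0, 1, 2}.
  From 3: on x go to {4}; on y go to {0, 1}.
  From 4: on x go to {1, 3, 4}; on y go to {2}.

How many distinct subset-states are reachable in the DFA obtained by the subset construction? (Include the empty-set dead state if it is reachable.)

Start state of the DFA: {0}.
{0} --x--> {0, 2, 3}  [new]
{0} --y--> {0, 1, 2, 3, 4}  [new]
{0, 2, 3} --x--> {0, 2, 3, 4}  [new]
{0, 2, 3} --y--> {0, 1, 2, 3, 4}  [seen]
{0, 1, 2, 3, 4} --x--> {0, 1, 2, 3, 4}  [seen]
{0, 1, 2, 3, 4} --y--> {0, 1, 2, 3, 4}  [seen]
{0, 2, 3, 4} --x--> {0, 1, 2, 3, 4}  [seen]
{0, 2, 3, 4} --y--> {0, 1, 2, 3, 4}  [seen]
Reachable DFA states: {0}, {0, 2, 3}, {0, 1, 2, 3, 4}, {0, 2, 3, 4}.

4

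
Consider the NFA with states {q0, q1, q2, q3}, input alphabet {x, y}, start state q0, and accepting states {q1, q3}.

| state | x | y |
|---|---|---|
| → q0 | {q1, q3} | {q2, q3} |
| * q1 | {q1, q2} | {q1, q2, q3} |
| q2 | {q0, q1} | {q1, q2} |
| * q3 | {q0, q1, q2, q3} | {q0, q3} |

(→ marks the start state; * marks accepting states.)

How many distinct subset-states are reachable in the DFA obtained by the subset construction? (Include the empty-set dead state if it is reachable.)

4

Start state of the DFA: {q0}.
{q0} --x--> {q1, q3}  [new]
{q0} --y--> {q2, q3}  [new]
{q1, q3} --x--> {q0, q1, q2, q3}  [new]
{q1, q3} --y--> {q0, q1, q2, q3}  [seen]
{q2, q3} --x--> {q0, q1, q2, q3}  [seen]
{q2, q3} --y--> {q0, q1, q2, q3}  [seen]
{q0, q1, q2, q3} --x--> {q0, q1, q2, q3}  [seen]
{q0, q1, q2, q3} --y--> {q0, q1, q2, q3}  [seen]
Reachable DFA states: {q0}, {q1, q3}, {q2, q3}, {q0, q1, q2, q3}.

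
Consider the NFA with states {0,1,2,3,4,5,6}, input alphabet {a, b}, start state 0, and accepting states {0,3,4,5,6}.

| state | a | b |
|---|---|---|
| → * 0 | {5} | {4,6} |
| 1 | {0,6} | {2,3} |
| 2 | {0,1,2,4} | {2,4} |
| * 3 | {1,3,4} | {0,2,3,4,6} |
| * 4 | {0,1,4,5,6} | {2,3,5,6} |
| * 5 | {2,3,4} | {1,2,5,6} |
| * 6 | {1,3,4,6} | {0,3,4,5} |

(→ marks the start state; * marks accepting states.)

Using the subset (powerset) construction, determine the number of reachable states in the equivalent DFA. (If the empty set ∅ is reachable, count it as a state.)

9

Start state of the DFA: {0}.
{0} --a--> {5}  [new]
{0} --b--> {4,6}  [new]
{5} --a--> {2,3,4}  [new]
{5} --b--> {1,2,5,6}  [new]
{4,6} --a--> {0,1,3,4,5,6}  [new]
{4,6} --b--> {0,2,3,4,5,6}  [new]
{2,3,4} --a--> {0,1,2,3,4,5,6}  [new]
{2,3,4} --b--> {0,2,3,4,5,6}  [seen]
{1,2,5,6} --a--> {0,1,2,3,4,6}  [new]
{1,2,5,6} --b--> {0,1,2,3,4,5,6}  [seen]
{0,1,3,4,5,6} --a--> {0,1,2,3,4,5,6}  [seen]
{0,1,3,4,5,6} --b--> {0,1,2,3,4,5,6}  [seen]
{0,2,3,4,5,6} --a--> {0,1,2,3,4,5,6}  [seen]
{0,2,3,4,5,6} --b--> {0,1,2,3,4,5,6}  [seen]
{0,1,2,3,4,5,6} --a--> {0,1,2,3,4,5,6}  [seen]
{0,1,2,3,4,5,6} --b--> {0,1,2,3,4,5,6}  [seen]
{0,1,2,3,4,6} --a--> {0,1,2,3,4,5,6}  [seen]
{0,1,2,3,4,6} --b--> {0,2,3,4,5,6}  [seen]
Reachable DFA states: {0}, {5}, {4,6}, {2,3,4}, {1,2,5,6}, {0,1,3,4,5,6}, {0,2,3,4,5,6}, {0,1,2,3,4,5,6}, {0,1,2,3,4,6}.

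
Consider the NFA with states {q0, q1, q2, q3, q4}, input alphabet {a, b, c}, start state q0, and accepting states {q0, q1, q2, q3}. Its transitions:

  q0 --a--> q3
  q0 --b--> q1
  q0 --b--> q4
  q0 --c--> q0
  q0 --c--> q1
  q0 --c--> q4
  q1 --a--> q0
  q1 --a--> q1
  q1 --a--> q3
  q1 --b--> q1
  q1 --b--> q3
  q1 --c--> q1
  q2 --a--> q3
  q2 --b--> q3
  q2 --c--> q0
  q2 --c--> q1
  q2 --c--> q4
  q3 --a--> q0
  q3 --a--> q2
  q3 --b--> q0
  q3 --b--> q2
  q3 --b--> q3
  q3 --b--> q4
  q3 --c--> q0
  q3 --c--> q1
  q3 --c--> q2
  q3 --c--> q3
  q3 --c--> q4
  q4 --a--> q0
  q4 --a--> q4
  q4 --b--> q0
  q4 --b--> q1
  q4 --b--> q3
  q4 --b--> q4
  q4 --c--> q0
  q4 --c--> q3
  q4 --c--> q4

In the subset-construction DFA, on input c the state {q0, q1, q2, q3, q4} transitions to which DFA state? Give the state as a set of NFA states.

{q0, q1, q2, q3, q4}

δ(q0,c) = {q0, q1, q4}; δ(q1,c) = {q1}; δ(q2,c) = {q0, q1, q4}; δ(q3,c) = {q0, q1, q2, q3, q4}; δ(q4,c) = {q0, q3, q4}.
Union: {q0, q1, q2, q3, q4}.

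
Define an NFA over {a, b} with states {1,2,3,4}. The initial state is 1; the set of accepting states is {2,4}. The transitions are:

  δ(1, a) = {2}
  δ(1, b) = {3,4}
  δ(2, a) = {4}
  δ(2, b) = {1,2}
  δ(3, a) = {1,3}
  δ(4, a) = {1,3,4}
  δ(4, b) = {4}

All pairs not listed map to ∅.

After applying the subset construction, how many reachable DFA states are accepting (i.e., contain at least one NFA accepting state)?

Start state of the DFA: {1}.
{1} --a--> {2}  [new]
{1} --b--> {3,4}  [new]
{2} --a--> {4}  [new]
{2} --b--> {1,2}  [new]
{3,4} --a--> {1,3,4}  [new]
{3,4} --b--> {4}  [seen]
{4} --a--> {1,3,4}  [seen]
{4} --b--> {4}  [seen]
{1,2} --a--> {2,4}  [new]
{1,2} --b--> {1,2,3,4}  [new]
{1,3,4} --a--> {1,2,3,4}  [seen]
{1,3,4} --b--> {3,4}  [seen]
{2,4} --a--> {1,3,4}  [seen]
{2,4} --b--> {1,2,4}  [new]
{1,2,3,4} --a--> {1,2,3,4}  [seen]
{1,2,3,4} --b--> {1,2,3,4}  [seen]
{1,2,4} --a--> {1,2,3,4}  [seen]
{1,2,4} --b--> {1,2,3,4}  [seen]
Reachable DFA states: {1}, {2}, {3,4}, {4}, {1,2}, {1,3,4}, {2,4}, {1,2,3,4}, {1,2,4}.
Accepting DFA states (contain an NFA accepting state): {2}, {3,4}, {4}, {1,2}, {1,3,4}, {2,4}, {1,2,3,4}, {1,2,4}.

8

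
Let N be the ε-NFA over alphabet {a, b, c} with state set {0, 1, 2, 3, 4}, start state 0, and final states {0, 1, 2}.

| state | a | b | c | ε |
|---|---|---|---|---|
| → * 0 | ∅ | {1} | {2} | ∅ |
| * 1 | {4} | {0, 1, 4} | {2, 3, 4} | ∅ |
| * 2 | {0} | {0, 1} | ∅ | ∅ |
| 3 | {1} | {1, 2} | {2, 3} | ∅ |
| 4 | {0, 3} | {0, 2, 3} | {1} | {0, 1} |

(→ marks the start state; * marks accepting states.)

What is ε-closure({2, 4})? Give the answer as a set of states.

Begin with {2, 4}.
4 →ε {0, 1}; add 0, 1.
ε-closure = {0, 1, 2, 4}.

{0, 1, 2, 4}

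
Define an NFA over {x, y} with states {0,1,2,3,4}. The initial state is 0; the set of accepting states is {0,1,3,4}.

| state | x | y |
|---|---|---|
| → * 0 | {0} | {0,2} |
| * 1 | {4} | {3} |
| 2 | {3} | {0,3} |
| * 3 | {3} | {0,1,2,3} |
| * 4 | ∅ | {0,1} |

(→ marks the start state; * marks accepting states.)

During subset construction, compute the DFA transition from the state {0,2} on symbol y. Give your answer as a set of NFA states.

{0,2,3}

δ(0,y) = {0,2}; δ(2,y) = {0,3}.
Union: {0,2,3}.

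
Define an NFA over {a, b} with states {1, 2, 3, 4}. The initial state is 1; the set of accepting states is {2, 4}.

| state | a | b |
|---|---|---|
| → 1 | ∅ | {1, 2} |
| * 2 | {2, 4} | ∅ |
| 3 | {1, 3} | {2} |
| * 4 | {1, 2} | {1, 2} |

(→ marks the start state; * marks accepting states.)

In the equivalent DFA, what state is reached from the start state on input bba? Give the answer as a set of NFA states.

{2, 4}

Start: {1}.
δ(1,b) = {1, 2}.
Union: {1, 2}.
After b: {1, 2}.
δ(1,b) = {1, 2}; δ(2,b) = ∅.
Union: {1, 2}.
After b: {1, 2}.
δ(1,a) = ∅; δ(2,a) = {2, 4}.
Union: {2, 4}.
After a: {2, 4}.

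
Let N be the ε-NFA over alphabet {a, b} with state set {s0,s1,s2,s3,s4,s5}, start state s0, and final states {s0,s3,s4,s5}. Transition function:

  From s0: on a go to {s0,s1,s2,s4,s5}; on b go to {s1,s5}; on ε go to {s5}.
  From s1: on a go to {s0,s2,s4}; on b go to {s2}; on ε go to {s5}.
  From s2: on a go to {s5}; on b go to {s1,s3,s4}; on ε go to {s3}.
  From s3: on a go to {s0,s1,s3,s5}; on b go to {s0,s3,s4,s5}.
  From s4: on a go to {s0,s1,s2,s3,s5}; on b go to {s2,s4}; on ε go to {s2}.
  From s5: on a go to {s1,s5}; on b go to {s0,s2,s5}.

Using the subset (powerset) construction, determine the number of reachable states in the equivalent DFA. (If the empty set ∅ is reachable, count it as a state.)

Start state of the DFA: {s0,s5} (ε-closure of the NFA start).
{s0,s5} --a--> {s0,s1,s2,s3,s4,s5}  [new]
{s0,s5} --b--> {s0,s1,s2,s3,s5}  [new]
{s0,s1,s2,s3,s4,s5} --a--> {s0,s1,s2,s3,s4,s5}  [seen]
{s0,s1,s2,s3,s4,s5} --b--> {s0,s1,s2,s3,s4,s5}  [seen]
{s0,s1,s2,s3,s5} --a--> {s0,s1,s2,s3,s4,s5}  [seen]
{s0,s1,s2,s3,s5} --b--> {s0,s1,s2,s3,s4,s5}  [seen]
Reachable DFA states: {s0,s5}, {s0,s1,s2,s3,s4,s5}, {s0,s1,s2,s3,s5}.

3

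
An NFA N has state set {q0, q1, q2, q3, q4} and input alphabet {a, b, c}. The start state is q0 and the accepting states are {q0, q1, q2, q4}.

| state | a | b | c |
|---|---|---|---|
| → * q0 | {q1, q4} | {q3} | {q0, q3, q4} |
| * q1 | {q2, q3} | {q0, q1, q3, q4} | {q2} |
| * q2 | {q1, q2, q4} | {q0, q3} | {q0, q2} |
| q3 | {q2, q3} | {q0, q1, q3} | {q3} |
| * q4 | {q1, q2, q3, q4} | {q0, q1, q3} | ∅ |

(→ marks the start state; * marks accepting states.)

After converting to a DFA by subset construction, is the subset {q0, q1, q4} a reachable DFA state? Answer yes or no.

no

Start state of the DFA: {q0}.
{q0} --a--> {q1, q4}  [new]
{q0} --b--> {q3}  [new]
{q0} --c--> {q0, q3, q4}  [new]
{q1, q4} --a--> {q1, q2, q3, q4}  [new]
{q1, q4} --b--> {q0, q1, q3, q4}  [new]
{q1, q4} --c--> {q2}  [new]
{q3} --a--> {q2, q3}  [new]
{q3} --b--> {q0, q1, q3}  [new]
{q3} --c--> {q3}  [seen]
{q0, q3, q4} --a--> {q1, q2, q3, q4}  [seen]
{q0, q3, q4} --b--> {q0, q1, q3}  [seen]
{q0, q3, q4} --c--> {q0, q3, q4}  [seen]
{q1, q2, q3, q4} --a--> {q1, q2, q3, q4}  [seen]
{q1, q2, q3, q4} --b--> {q0, q1, q3, q4}  [seen]
{q1, q2, q3, q4} --c--> {q0, q2, q3}  [new]
{q0, q1, q3, q4} --a--> {q1, q2, q3, q4}  [seen]
{q0, q1, q3, q4} --b--> {q0, q1, q3, q4}  [seen]
{q0, q1, q3, q4} --c--> {q0, q2, q3, q4}  [new]
{q2} --a--> {q1, q2, q4}  [new]
{q2} --b--> {q0, q3}  [new]
{q2} --c--> {q0, q2}  [new]
{q2, q3} --a--> {q1, q2, q3, q4}  [seen]
{q2, q3} --b--> {q0, q1, q3}  [seen]
{q2, q3} --c--> {q0, q2, q3}  [seen]
{q0, q1, q3} --a--> {q1, q2, q3, q4}  [seen]
{q0, q1, q3} --b--> {q0, q1, q3, q4}  [seen]
{q0, q1, q3} --c--> {q0, q2, q3, q4}  [seen]
{q0, q2, q3} --a--> {q1, q2, q3, q4}  [seen]
{q0, q2, q3} --b--> {q0, q1, q3}  [seen]
{q0, q2, q3} --c--> {q0, q2, q3, q4}  [seen]
{q0, q2, q3, q4} --a--> {q1, q2, q3, q4}  [seen]
{q0, q2, q3, q4} --b--> {q0, q1, q3}  [seen]
{q0, q2, q3, q4} --c--> {q0, q2, q3, q4}  [seen]
{q1, q2, q4} --a--> {q1, q2, q3, q4}  [seen]
{q1, q2, q4} --b--> {q0, q1, q3, q4}  [seen]
{q1, q2, q4} --c--> {q0, q2}  [seen]
{q0, q3} --a--> {q1, q2, q3, q4}  [seen]
{q0, q3} --b--> {q0, q1, q3}  [seen]
{q0, q3} --c--> {q0, q3, q4}  [seen]
{q0, q2} --a--> {q1, q2, q4}  [seen]
{q0, q2} --b--> {q0, q3}  [seen]
{q0, q2} --c--> {q0, q2, q3, q4}  [seen]
Reachable DFA states: {q0}, {q1, q4}, {q3}, {q0, q3, q4}, {q1, q2, q3, q4}, {q0, q1, q3, q4}, {q2}, {q2, q3}, {q0, q1, q3}, {q0, q2, q3}, {q0, q2, q3, q4}, {q1, q2, q4}, {q0, q3}, {q0, q2}.
{q0, q1, q4} is not among them.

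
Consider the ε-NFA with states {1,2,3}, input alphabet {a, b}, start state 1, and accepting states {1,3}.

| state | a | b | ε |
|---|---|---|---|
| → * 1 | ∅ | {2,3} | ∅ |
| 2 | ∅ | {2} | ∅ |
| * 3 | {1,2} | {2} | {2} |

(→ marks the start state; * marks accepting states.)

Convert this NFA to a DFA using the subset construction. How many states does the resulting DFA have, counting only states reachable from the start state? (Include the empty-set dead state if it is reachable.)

5

Start state of the DFA: {1} (ε-closure of the NFA start).
{1} --a--> ∅  [new]
{1} --b--> {2,3}  [new]
∅ --a--> ∅  [seen]
∅ --b--> ∅  [seen]
{2,3} --a--> {1,2}  [new]
{2,3} --b--> {2}  [new]
{1,2} --a--> ∅  [seen]
{1,2} --b--> {2,3}  [seen]
{2} --a--> ∅  [seen]
{2} --b--> {2}  [seen]
Reachable DFA states: {1}, ∅, {2,3}, {1,2}, {2}.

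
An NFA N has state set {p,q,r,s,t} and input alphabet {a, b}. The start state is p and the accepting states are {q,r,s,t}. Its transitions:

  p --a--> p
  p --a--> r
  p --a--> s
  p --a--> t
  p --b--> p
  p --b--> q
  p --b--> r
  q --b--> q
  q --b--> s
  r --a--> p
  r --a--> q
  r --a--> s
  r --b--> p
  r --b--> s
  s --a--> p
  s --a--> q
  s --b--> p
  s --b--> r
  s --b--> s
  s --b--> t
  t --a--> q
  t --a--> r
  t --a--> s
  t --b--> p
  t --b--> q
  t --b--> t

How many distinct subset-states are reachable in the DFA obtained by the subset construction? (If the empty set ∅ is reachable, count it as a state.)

5

Start state of the DFA: {p}.
{p} --a--> {p,r,s,t}  [new]
{p} --b--> {p,q,r}  [new]
{p,r,s,t} --a--> {p,q,r,s,t}  [new]
{p,r,s,t} --b--> {p,q,r,s,t}  [seen]
{p,q,r} --a--> {p,q,r,s,t}  [seen]
{p,q,r} --b--> {p,q,r,s}  [new]
{p,q,r,s,t} --a--> {p,q,r,s,t}  [seen]
{p,q,r,s,t} --b--> {p,q,r,s,t}  [seen]
{p,q,r,s} --a--> {p,q,r,s,t}  [seen]
{p,q,r,s} --b--> {p,q,r,s,t}  [seen]
Reachable DFA states: {p}, {p,r,s,t}, {p,q,r}, {p,q,r,s,t}, {p,q,r,s}.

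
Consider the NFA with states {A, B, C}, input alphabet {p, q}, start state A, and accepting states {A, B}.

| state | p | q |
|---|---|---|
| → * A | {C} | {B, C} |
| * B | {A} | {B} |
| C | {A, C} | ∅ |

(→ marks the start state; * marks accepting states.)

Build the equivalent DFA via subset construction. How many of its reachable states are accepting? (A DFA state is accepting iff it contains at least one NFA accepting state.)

4

Start state of the DFA: {A}.
{A} --p--> {C}  [new]
{A} --q--> {B, C}  [new]
{C} --p--> {A, C}  [new]
{C} --q--> ∅  [new]
{B, C} --p--> {A, C}  [seen]
{B, C} --q--> {B}  [new]
{A, C} --p--> {A, C}  [seen]
{A, C} --q--> {B, C}  [seen]
∅ --p--> ∅  [seen]
∅ --q--> ∅  [seen]
{B} --p--> {A}  [seen]
{B} --q--> {B}  [seen]
Reachable DFA states: {A}, {C}, {B, C}, {A, C}, ∅, {B}.
Accepting DFA states (contain an NFA accepting state): {A}, {B, C}, {A, C}, {B}.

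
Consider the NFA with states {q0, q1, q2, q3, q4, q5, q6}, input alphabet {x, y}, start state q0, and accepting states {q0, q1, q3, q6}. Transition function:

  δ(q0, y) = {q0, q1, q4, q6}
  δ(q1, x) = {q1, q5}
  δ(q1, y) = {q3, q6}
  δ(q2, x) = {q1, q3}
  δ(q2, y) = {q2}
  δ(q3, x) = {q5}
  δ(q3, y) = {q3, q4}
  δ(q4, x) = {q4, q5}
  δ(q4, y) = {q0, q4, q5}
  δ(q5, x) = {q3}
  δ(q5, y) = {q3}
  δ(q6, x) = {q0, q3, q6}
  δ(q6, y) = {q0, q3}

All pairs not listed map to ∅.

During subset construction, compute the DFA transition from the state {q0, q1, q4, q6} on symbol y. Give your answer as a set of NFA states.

{q0, q1, q3, q4, q5, q6}

δ(q0,y) = {q0, q1, q4, q6}; δ(q1,y) = {q3, q6}; δ(q4,y) = {q0, q4, q5}; δ(q6,y) = {q0, q3}.
Union: {q0, q1, q3, q4, q5, q6}.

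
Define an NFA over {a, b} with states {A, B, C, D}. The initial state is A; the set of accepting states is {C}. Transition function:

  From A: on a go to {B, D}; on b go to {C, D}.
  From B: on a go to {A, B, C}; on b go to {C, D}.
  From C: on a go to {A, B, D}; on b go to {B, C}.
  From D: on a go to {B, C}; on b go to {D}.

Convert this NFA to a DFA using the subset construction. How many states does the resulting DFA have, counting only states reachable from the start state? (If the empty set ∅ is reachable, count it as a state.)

Start state of the DFA: {A}.
{A} --a--> {B, D}  [new]
{A} --b--> {C, D}  [new]
{B, D} --a--> {A, B, C}  [new]
{B, D} --b--> {C, D}  [seen]
{C, D} --a--> {A, B, C, D}  [new]
{C, D} --b--> {B, C, D}  [new]
{A, B, C} --a--> {A, B, C, D}  [seen]
{A, B, C} --b--> {B, C, D}  [seen]
{A, B, C, D} --a--> {A, B, C, D}  [seen]
{A, B, C, D} --b--> {B, C, D}  [seen]
{B, C, D} --a--> {A, B, C, D}  [seen]
{B, C, D} --b--> {B, C, D}  [seen]
Reachable DFA states: {A}, {B, D}, {C, D}, {A, B, C}, {A, B, C, D}, {B, C, D}.

6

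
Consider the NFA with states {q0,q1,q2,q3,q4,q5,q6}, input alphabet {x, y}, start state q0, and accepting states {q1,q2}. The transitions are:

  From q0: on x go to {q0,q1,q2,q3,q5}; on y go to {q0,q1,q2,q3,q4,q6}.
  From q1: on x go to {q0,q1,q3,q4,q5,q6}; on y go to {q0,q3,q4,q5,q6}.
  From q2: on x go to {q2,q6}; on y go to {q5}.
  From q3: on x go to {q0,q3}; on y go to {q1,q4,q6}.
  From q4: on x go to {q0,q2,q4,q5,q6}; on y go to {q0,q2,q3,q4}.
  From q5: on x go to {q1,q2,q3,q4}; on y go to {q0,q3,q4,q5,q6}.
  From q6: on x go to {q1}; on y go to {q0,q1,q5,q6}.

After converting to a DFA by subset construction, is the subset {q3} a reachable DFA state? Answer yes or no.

Start state of the DFA: {q0}.
{q0} --x--> {q0,q1,q2,q3,q5}  [new]
{q0} --y--> {q0,q1,q2,q3,q4,q6}  [new]
{q0,q1,q2,q3,q5} --x--> {q0,q1,q2,q3,q4,q5,q6}  [new]
{q0,q1,q2,q3,q5} --y--> {q0,q1,q2,q3,q4,q5,q6}  [seen]
{q0,q1,q2,q3,q4,q6} --x--> {q0,q1,q2,q3,q4,q5,q6}  [seen]
{q0,q1,q2,q3,q4,q6} --y--> {q0,q1,q2,q3,q4,q5,q6}  [seen]
{q0,q1,q2,q3,q4,q5,q6} --x--> {q0,q1,q2,q3,q4,q5,q6}  [seen]
{q0,q1,q2,q3,q4,q5,q6} --y--> {q0,q1,q2,q3,q4,q5,q6}  [seen]
Reachable DFA states: {q0}, {q0,q1,q2,q3,q5}, {q0,q1,q2,q3,q4,q6}, {q0,q1,q2,q3,q4,q5,q6}.
{q3} is not among them.

no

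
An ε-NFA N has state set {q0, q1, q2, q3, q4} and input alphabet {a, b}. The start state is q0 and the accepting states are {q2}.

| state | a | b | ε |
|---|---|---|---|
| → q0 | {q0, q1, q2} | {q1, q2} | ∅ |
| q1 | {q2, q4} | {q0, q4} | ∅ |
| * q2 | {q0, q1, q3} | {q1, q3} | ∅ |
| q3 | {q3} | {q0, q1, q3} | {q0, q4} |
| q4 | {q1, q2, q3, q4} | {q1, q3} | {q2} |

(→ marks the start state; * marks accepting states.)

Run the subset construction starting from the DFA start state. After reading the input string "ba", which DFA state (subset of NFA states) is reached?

{q0, q1, q2, q3, q4}

Start: {q0}.
δ(q0,b) = {q1, q2}.
Union: {q1, q2}.
After b: {q1, q2}.
δ(q1,a) = {q2, q4}; δ(q2,a) = {q0, q1, q3}.
Union: {q0, q1, q2, q3, q4}.
After a: {q0, q1, q2, q3, q4}.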